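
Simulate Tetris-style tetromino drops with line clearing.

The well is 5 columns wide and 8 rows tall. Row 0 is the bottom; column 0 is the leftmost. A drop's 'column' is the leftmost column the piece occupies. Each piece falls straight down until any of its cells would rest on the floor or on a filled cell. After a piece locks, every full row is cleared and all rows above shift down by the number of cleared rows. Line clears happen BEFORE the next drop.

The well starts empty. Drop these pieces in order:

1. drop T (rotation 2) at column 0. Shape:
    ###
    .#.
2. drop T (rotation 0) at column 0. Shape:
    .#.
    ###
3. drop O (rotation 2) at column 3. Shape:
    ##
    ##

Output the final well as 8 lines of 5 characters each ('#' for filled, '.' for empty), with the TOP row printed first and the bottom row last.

Drop 1: T rot2 at col 0 lands with bottom-row=0; cleared 0 line(s) (total 0); column heights now [2 2 2 0 0], max=2
Drop 2: T rot0 at col 0 lands with bottom-row=2; cleared 0 line(s) (total 0); column heights now [3 4 3 0 0], max=4
Drop 3: O rot2 at col 3 lands with bottom-row=0; cleared 1 line(s) (total 1); column heights now [2 3 2 1 1], max=3

Answer: .....
.....
.....
.....
.....
.#...
###..
.#.##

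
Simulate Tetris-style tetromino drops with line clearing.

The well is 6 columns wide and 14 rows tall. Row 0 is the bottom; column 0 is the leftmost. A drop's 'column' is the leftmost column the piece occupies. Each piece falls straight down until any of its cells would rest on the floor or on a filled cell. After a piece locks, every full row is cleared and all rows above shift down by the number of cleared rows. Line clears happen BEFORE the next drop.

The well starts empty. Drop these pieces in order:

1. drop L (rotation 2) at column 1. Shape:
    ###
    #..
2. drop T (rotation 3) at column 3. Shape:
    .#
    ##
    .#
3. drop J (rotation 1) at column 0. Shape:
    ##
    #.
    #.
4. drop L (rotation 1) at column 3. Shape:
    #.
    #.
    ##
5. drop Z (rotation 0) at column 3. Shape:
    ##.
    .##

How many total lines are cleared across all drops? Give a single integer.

Drop 1: L rot2 at col 1 lands with bottom-row=0; cleared 0 line(s) (total 0); column heights now [0 2 2 2 0 0], max=2
Drop 2: T rot3 at col 3 lands with bottom-row=1; cleared 0 line(s) (total 0); column heights now [0 2 2 3 4 0], max=4
Drop 3: J rot1 at col 0 lands with bottom-row=0; cleared 0 line(s) (total 0); column heights now [3 3 2 3 4 0], max=4
Drop 4: L rot1 at col 3 lands with bottom-row=4; cleared 0 line(s) (total 0); column heights now [3 3 2 7 5 0], max=7
Drop 5: Z rot0 at col 3 lands with bottom-row=6; cleared 0 line(s) (total 0); column heights now [3 3 2 8 8 7], max=8

Answer: 0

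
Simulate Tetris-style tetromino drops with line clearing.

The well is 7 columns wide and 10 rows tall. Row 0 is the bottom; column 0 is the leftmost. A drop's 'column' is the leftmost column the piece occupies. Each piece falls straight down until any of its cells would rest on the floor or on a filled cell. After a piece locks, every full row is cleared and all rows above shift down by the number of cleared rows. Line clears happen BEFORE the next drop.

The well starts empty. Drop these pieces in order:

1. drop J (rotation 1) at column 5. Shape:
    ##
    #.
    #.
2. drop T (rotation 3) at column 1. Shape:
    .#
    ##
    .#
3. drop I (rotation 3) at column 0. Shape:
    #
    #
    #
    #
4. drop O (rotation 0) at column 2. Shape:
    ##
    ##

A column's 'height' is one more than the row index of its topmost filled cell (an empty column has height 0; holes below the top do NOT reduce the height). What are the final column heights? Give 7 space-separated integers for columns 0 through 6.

Drop 1: J rot1 at col 5 lands with bottom-row=0; cleared 0 line(s) (total 0); column heights now [0 0 0 0 0 3 3], max=3
Drop 2: T rot3 at col 1 lands with bottom-row=0; cleared 0 line(s) (total 0); column heights now [0 2 3 0 0 3 3], max=3
Drop 3: I rot3 at col 0 lands with bottom-row=0; cleared 0 line(s) (total 0); column heights now [4 2 3 0 0 3 3], max=4
Drop 4: O rot0 at col 2 lands with bottom-row=3; cleared 0 line(s) (total 0); column heights now [4 2 5 5 0 3 3], max=5

Answer: 4 2 5 5 0 3 3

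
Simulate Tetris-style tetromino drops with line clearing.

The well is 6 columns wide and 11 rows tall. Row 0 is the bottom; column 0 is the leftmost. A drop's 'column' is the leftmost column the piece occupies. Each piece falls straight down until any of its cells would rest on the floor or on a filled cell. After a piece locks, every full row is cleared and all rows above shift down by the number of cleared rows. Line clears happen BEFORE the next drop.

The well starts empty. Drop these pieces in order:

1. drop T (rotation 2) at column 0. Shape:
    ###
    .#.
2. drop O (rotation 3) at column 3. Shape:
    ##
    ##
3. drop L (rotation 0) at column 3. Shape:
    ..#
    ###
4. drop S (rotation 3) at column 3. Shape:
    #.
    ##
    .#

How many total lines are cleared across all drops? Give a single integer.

Drop 1: T rot2 at col 0 lands with bottom-row=0; cleared 0 line(s) (total 0); column heights now [2 2 2 0 0 0], max=2
Drop 2: O rot3 at col 3 lands with bottom-row=0; cleared 0 line(s) (total 0); column heights now [2 2 2 2 2 0], max=2
Drop 3: L rot0 at col 3 lands with bottom-row=2; cleared 0 line(s) (total 0); column heights now [2 2 2 3 3 4], max=4
Drop 4: S rot3 at col 3 lands with bottom-row=3; cleared 0 line(s) (total 0); column heights now [2 2 2 6 5 4], max=6

Answer: 0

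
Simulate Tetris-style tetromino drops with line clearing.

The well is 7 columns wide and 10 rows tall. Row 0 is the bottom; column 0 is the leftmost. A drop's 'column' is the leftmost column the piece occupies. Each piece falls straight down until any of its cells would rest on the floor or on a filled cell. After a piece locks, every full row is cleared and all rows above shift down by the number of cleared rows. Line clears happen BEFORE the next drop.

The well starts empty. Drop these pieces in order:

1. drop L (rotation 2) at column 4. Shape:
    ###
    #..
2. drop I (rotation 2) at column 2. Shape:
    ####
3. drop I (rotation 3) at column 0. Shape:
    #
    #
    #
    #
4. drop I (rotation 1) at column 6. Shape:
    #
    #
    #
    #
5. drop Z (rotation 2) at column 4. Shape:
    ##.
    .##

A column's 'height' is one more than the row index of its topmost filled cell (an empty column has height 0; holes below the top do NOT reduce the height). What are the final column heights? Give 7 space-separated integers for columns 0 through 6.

Answer: 4 0 3 3 8 8 7

Derivation:
Drop 1: L rot2 at col 4 lands with bottom-row=0; cleared 0 line(s) (total 0); column heights now [0 0 0 0 2 2 2], max=2
Drop 2: I rot2 at col 2 lands with bottom-row=2; cleared 0 line(s) (total 0); column heights now [0 0 3 3 3 3 2], max=3
Drop 3: I rot3 at col 0 lands with bottom-row=0; cleared 0 line(s) (total 0); column heights now [4 0 3 3 3 3 2], max=4
Drop 4: I rot1 at col 6 lands with bottom-row=2; cleared 0 line(s) (total 0); column heights now [4 0 3 3 3 3 6], max=6
Drop 5: Z rot2 at col 4 lands with bottom-row=6; cleared 0 line(s) (total 0); column heights now [4 0 3 3 8 8 7], max=8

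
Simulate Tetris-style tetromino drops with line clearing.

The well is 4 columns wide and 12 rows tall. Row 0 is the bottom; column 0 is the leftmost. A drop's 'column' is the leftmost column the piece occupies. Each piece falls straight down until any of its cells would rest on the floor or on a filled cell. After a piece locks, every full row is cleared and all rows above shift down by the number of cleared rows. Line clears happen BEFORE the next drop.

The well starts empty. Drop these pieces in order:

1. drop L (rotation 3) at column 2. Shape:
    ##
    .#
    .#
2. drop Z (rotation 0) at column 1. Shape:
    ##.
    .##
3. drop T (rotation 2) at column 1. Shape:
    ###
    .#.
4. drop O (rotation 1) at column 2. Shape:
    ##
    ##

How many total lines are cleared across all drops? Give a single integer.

Answer: 0

Derivation:
Drop 1: L rot3 at col 2 lands with bottom-row=0; cleared 0 line(s) (total 0); column heights now [0 0 3 3], max=3
Drop 2: Z rot0 at col 1 lands with bottom-row=3; cleared 0 line(s) (total 0); column heights now [0 5 5 4], max=5
Drop 3: T rot2 at col 1 lands with bottom-row=5; cleared 0 line(s) (total 0); column heights now [0 7 7 7], max=7
Drop 4: O rot1 at col 2 lands with bottom-row=7; cleared 0 line(s) (total 0); column heights now [0 7 9 9], max=9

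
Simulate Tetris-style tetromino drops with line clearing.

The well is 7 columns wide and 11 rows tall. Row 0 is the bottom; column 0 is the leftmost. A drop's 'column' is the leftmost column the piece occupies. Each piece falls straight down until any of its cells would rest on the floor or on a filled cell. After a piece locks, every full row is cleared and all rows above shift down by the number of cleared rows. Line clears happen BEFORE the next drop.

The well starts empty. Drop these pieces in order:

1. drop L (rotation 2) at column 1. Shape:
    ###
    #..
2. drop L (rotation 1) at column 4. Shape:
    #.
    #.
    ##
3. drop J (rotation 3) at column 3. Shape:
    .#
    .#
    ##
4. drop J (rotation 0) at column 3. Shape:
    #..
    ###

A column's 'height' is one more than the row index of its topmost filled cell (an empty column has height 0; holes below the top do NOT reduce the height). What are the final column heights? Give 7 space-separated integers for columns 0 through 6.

Answer: 0 2 2 8 7 7 0

Derivation:
Drop 1: L rot2 at col 1 lands with bottom-row=0; cleared 0 line(s) (total 0); column heights now [0 2 2 2 0 0 0], max=2
Drop 2: L rot1 at col 4 lands with bottom-row=0; cleared 0 line(s) (total 0); column heights now [0 2 2 2 3 1 0], max=3
Drop 3: J rot3 at col 3 lands with bottom-row=3; cleared 0 line(s) (total 0); column heights now [0 2 2 4 6 1 0], max=6
Drop 4: J rot0 at col 3 lands with bottom-row=6; cleared 0 line(s) (total 0); column heights now [0 2 2 8 7 7 0], max=8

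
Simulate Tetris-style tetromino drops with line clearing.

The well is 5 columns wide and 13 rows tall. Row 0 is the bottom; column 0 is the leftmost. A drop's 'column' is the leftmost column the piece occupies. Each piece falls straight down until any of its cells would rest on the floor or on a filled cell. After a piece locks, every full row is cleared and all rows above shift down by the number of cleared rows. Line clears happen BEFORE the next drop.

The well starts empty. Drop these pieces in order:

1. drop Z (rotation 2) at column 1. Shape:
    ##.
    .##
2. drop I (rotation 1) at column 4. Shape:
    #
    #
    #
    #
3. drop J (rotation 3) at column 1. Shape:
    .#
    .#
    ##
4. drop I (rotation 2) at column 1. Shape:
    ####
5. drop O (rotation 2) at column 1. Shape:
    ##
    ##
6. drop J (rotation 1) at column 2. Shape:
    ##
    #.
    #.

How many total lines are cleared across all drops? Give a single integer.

Drop 1: Z rot2 at col 1 lands with bottom-row=0; cleared 0 line(s) (total 0); column heights now [0 2 2 1 0], max=2
Drop 2: I rot1 at col 4 lands with bottom-row=0; cleared 0 line(s) (total 0); column heights now [0 2 2 1 4], max=4
Drop 3: J rot3 at col 1 lands with bottom-row=2; cleared 0 line(s) (total 0); column heights now [0 3 5 1 4], max=5
Drop 4: I rot2 at col 1 lands with bottom-row=5; cleared 0 line(s) (total 0); column heights now [0 6 6 6 6], max=6
Drop 5: O rot2 at col 1 lands with bottom-row=6; cleared 0 line(s) (total 0); column heights now [0 8 8 6 6], max=8
Drop 6: J rot1 at col 2 lands with bottom-row=8; cleared 0 line(s) (total 0); column heights now [0 8 11 11 6], max=11

Answer: 0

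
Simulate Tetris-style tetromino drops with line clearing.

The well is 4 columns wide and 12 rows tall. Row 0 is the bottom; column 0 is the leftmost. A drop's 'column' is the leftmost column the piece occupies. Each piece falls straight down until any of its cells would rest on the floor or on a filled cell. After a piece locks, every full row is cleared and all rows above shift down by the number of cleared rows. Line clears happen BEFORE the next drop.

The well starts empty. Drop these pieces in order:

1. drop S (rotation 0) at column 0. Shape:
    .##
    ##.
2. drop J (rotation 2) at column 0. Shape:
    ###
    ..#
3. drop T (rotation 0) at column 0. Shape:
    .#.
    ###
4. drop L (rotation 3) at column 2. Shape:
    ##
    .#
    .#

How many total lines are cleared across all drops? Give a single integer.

Drop 1: S rot0 at col 0 lands with bottom-row=0; cleared 0 line(s) (total 0); column heights now [1 2 2 0], max=2
Drop 2: J rot2 at col 0 lands with bottom-row=2; cleared 0 line(s) (total 0); column heights now [4 4 4 0], max=4
Drop 3: T rot0 at col 0 lands with bottom-row=4; cleared 0 line(s) (total 0); column heights now [5 6 5 0], max=6
Drop 4: L rot3 at col 2 lands with bottom-row=3; cleared 2 line(s) (total 2); column heights now [1 4 4 4], max=4

Answer: 2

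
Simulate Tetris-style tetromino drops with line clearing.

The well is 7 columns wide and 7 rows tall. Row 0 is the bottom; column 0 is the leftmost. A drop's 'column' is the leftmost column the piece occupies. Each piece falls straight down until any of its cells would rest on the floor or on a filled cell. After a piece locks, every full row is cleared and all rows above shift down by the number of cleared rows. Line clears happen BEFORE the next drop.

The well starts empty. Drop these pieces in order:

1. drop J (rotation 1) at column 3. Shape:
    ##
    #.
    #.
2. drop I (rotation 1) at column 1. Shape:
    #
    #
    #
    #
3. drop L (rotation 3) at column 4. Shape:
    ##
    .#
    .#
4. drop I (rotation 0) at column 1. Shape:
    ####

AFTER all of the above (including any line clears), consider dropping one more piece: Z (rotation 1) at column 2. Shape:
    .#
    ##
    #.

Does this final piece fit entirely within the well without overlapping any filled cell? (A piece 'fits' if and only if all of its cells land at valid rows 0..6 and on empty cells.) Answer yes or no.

Drop 1: J rot1 at col 3 lands with bottom-row=0; cleared 0 line(s) (total 0); column heights now [0 0 0 3 3 0 0], max=3
Drop 2: I rot1 at col 1 lands with bottom-row=0; cleared 0 line(s) (total 0); column heights now [0 4 0 3 3 0 0], max=4
Drop 3: L rot3 at col 4 lands with bottom-row=1; cleared 0 line(s) (total 0); column heights now [0 4 0 3 4 4 0], max=4
Drop 4: I rot0 at col 1 lands with bottom-row=4; cleared 0 line(s) (total 0); column heights now [0 5 5 5 5 4 0], max=5
Test piece Z rot1 at col 2 (width 2): heights before test = [0 5 5 5 5 4 0]; fits = False

Answer: no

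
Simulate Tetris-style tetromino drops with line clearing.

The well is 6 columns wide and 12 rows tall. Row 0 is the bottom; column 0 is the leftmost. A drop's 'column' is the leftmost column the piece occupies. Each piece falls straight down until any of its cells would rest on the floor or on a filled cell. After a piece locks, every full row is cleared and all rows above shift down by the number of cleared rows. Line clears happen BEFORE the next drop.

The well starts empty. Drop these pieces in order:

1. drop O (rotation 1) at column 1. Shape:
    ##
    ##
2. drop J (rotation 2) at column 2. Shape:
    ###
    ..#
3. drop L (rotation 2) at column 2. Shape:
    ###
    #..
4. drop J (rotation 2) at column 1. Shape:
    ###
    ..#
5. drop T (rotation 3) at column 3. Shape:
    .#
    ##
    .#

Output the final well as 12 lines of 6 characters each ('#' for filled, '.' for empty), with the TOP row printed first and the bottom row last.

Answer: ......
......
......
....#.
...##.
.####.
...#..
..###.
..#...
..###.
.##.#.
.##...

Derivation:
Drop 1: O rot1 at col 1 lands with bottom-row=0; cleared 0 line(s) (total 0); column heights now [0 2 2 0 0 0], max=2
Drop 2: J rot2 at col 2 lands with bottom-row=1; cleared 0 line(s) (total 0); column heights now [0 2 3 3 3 0], max=3
Drop 3: L rot2 at col 2 lands with bottom-row=3; cleared 0 line(s) (total 0); column heights now [0 2 5 5 5 0], max=5
Drop 4: J rot2 at col 1 lands with bottom-row=5; cleared 0 line(s) (total 0); column heights now [0 7 7 7 5 0], max=7
Drop 5: T rot3 at col 3 lands with bottom-row=6; cleared 0 line(s) (total 0); column heights now [0 7 7 8 9 0], max=9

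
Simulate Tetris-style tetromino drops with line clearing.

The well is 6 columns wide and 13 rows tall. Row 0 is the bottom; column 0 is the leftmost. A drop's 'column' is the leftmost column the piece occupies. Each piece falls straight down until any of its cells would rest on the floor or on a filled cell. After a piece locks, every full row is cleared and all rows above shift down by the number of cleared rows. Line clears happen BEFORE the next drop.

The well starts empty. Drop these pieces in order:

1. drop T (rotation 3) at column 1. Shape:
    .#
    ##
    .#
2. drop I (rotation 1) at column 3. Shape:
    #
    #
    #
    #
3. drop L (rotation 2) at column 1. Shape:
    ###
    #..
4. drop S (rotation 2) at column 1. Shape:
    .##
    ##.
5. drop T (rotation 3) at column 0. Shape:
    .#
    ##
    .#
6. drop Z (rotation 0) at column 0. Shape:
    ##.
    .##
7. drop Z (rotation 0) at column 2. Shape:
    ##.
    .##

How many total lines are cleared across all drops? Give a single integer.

Answer: 0

Derivation:
Drop 1: T rot3 at col 1 lands with bottom-row=0; cleared 0 line(s) (total 0); column heights now [0 2 3 0 0 0], max=3
Drop 2: I rot1 at col 3 lands with bottom-row=0; cleared 0 line(s) (total 0); column heights now [0 2 3 4 0 0], max=4
Drop 3: L rot2 at col 1 lands with bottom-row=3; cleared 0 line(s) (total 0); column heights now [0 5 5 5 0 0], max=5
Drop 4: S rot2 at col 1 lands with bottom-row=5; cleared 0 line(s) (total 0); column heights now [0 6 7 7 0 0], max=7
Drop 5: T rot3 at col 0 lands with bottom-row=6; cleared 0 line(s) (total 0); column heights now [8 9 7 7 0 0], max=9
Drop 6: Z rot0 at col 0 lands with bottom-row=9; cleared 0 line(s) (total 0); column heights now [11 11 10 7 0 0], max=11
Drop 7: Z rot0 at col 2 lands with bottom-row=9; cleared 0 line(s) (total 0); column heights now [11 11 11 11 10 0], max=11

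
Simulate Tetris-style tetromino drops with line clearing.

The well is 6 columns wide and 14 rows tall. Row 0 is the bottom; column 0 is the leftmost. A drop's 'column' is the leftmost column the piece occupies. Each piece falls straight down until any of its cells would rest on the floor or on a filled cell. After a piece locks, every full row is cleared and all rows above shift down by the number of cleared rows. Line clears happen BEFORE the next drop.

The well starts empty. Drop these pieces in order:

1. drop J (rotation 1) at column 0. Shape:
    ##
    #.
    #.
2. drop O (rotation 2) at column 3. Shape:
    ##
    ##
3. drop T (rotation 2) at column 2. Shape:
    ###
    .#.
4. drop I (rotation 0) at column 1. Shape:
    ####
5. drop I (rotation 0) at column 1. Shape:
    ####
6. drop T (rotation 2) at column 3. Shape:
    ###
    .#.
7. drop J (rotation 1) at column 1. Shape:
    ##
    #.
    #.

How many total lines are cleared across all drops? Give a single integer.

Answer: 0

Derivation:
Drop 1: J rot1 at col 0 lands with bottom-row=0; cleared 0 line(s) (total 0); column heights now [3 3 0 0 0 0], max=3
Drop 2: O rot2 at col 3 lands with bottom-row=0; cleared 0 line(s) (total 0); column heights now [3 3 0 2 2 0], max=3
Drop 3: T rot2 at col 2 lands with bottom-row=2; cleared 0 line(s) (total 0); column heights now [3 3 4 4 4 0], max=4
Drop 4: I rot0 at col 1 lands with bottom-row=4; cleared 0 line(s) (total 0); column heights now [3 5 5 5 5 0], max=5
Drop 5: I rot0 at col 1 lands with bottom-row=5; cleared 0 line(s) (total 0); column heights now [3 6 6 6 6 0], max=6
Drop 6: T rot2 at col 3 lands with bottom-row=6; cleared 0 line(s) (total 0); column heights now [3 6 6 8 8 8], max=8
Drop 7: J rot1 at col 1 lands with bottom-row=6; cleared 0 line(s) (total 0); column heights now [3 9 9 8 8 8], max=9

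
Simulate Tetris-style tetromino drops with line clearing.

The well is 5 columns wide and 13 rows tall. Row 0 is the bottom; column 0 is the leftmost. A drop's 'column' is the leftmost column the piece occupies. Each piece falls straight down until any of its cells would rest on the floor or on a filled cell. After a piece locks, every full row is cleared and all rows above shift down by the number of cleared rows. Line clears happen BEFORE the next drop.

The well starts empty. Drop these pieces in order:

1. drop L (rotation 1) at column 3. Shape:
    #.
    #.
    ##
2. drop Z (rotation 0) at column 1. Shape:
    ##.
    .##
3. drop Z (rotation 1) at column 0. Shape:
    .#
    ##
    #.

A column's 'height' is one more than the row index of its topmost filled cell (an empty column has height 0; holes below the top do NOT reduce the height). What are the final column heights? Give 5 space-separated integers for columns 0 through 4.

Drop 1: L rot1 at col 3 lands with bottom-row=0; cleared 0 line(s) (total 0); column heights now [0 0 0 3 1], max=3
Drop 2: Z rot0 at col 1 lands with bottom-row=3; cleared 0 line(s) (total 0); column heights now [0 5 5 4 1], max=5
Drop 3: Z rot1 at col 0 lands with bottom-row=4; cleared 0 line(s) (total 0); column heights now [6 7 5 4 1], max=7

Answer: 6 7 5 4 1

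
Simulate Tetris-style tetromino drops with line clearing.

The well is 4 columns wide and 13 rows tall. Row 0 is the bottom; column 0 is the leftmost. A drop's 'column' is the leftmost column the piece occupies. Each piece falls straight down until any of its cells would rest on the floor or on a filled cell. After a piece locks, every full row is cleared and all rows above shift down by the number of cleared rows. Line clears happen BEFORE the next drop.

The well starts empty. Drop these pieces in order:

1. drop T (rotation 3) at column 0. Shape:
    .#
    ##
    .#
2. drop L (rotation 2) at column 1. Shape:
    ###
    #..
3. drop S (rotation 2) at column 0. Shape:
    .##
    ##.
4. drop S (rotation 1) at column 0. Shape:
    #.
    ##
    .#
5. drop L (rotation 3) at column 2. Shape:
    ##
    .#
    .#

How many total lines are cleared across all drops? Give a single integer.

Answer: 0

Derivation:
Drop 1: T rot3 at col 0 lands with bottom-row=0; cleared 0 line(s) (total 0); column heights now [2 3 0 0], max=3
Drop 2: L rot2 at col 1 lands with bottom-row=3; cleared 0 line(s) (total 0); column heights now [2 5 5 5], max=5
Drop 3: S rot2 at col 0 lands with bottom-row=5; cleared 0 line(s) (total 0); column heights now [6 7 7 5], max=7
Drop 4: S rot1 at col 0 lands with bottom-row=7; cleared 0 line(s) (total 0); column heights now [10 9 7 5], max=10
Drop 5: L rot3 at col 2 lands with bottom-row=5; cleared 0 line(s) (total 0); column heights now [10 9 8 8], max=10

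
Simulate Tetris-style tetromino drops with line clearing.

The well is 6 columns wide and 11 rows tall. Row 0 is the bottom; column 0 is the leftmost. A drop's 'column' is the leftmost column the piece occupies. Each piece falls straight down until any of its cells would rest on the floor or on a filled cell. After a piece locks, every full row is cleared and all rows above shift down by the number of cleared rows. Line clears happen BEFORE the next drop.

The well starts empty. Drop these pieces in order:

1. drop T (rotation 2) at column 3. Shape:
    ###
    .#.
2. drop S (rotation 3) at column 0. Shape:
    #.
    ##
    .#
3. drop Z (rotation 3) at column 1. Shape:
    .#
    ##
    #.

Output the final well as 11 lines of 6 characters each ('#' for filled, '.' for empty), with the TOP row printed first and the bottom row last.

Answer: ......
......
......
......
......
......
..#...
.##...
##....
##.###
.#..#.

Derivation:
Drop 1: T rot2 at col 3 lands with bottom-row=0; cleared 0 line(s) (total 0); column heights now [0 0 0 2 2 2], max=2
Drop 2: S rot3 at col 0 lands with bottom-row=0; cleared 0 line(s) (total 0); column heights now [3 2 0 2 2 2], max=3
Drop 3: Z rot3 at col 1 lands with bottom-row=2; cleared 0 line(s) (total 0); column heights now [3 4 5 2 2 2], max=5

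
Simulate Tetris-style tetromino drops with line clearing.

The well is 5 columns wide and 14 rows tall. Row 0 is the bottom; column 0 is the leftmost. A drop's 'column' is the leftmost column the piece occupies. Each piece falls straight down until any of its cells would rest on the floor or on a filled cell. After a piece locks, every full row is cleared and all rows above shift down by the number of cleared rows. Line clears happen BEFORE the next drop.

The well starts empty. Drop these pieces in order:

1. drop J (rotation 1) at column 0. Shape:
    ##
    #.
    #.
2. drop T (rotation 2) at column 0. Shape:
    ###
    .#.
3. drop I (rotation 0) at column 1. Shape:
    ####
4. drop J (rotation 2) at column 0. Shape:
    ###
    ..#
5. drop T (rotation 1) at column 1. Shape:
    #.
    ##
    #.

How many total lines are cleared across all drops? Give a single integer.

Drop 1: J rot1 at col 0 lands with bottom-row=0; cleared 0 line(s) (total 0); column heights now [3 3 0 0 0], max=3
Drop 2: T rot2 at col 0 lands with bottom-row=3; cleared 0 line(s) (total 0); column heights now [5 5 5 0 0], max=5
Drop 3: I rot0 at col 1 lands with bottom-row=5; cleared 0 line(s) (total 0); column heights now [5 6 6 6 6], max=6
Drop 4: J rot2 at col 0 lands with bottom-row=6; cleared 0 line(s) (total 0); column heights now [8 8 8 6 6], max=8
Drop 5: T rot1 at col 1 lands with bottom-row=8; cleared 0 line(s) (total 0); column heights now [8 11 10 6 6], max=11

Answer: 0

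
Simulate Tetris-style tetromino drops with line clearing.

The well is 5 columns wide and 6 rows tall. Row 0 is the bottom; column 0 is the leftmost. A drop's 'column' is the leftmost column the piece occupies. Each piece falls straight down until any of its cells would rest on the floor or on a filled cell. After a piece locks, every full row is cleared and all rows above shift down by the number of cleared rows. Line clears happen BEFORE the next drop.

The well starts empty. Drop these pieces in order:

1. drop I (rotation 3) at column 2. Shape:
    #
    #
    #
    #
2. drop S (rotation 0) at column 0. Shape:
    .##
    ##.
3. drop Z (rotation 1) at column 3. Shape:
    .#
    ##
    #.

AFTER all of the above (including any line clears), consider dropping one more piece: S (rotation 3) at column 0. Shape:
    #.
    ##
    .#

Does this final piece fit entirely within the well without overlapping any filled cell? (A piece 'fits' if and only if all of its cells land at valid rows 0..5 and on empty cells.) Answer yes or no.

Drop 1: I rot3 at col 2 lands with bottom-row=0; cleared 0 line(s) (total 0); column heights now [0 0 4 0 0], max=4
Drop 2: S rot0 at col 0 lands with bottom-row=3; cleared 0 line(s) (total 0); column heights now [4 5 5 0 0], max=5
Drop 3: Z rot1 at col 3 lands with bottom-row=0; cleared 0 line(s) (total 0); column heights now [4 5 5 2 3], max=5
Test piece S rot3 at col 0 (width 2): heights before test = [4 5 5 2 3]; fits = False

Answer: no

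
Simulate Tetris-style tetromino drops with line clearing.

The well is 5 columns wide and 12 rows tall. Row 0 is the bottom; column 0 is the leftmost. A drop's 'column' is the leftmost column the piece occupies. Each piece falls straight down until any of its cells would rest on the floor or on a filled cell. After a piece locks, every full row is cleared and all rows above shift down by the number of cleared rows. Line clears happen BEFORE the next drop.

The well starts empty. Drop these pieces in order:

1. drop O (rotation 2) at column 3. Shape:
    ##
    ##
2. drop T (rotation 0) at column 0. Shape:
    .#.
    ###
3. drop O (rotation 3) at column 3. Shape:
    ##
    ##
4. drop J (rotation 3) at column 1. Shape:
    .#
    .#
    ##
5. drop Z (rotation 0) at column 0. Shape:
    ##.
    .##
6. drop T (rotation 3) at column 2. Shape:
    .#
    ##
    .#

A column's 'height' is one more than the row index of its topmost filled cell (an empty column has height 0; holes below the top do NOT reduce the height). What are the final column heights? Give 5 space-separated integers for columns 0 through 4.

Drop 1: O rot2 at col 3 lands with bottom-row=0; cleared 0 line(s) (total 0); column heights now [0 0 0 2 2], max=2
Drop 2: T rot0 at col 0 lands with bottom-row=0; cleared 1 line(s) (total 1); column heights now [0 1 0 1 1], max=1
Drop 3: O rot3 at col 3 lands with bottom-row=1; cleared 0 line(s) (total 1); column heights now [0 1 0 3 3], max=3
Drop 4: J rot3 at col 1 lands with bottom-row=1; cleared 0 line(s) (total 1); column heights now [0 2 4 3 3], max=4
Drop 5: Z rot0 at col 0 lands with bottom-row=4; cleared 0 line(s) (total 1); column heights now [6 6 5 3 3], max=6
Drop 6: T rot3 at col 2 lands with bottom-row=4; cleared 0 line(s) (total 1); column heights now [6 6 6 7 3], max=7

Answer: 6 6 6 7 3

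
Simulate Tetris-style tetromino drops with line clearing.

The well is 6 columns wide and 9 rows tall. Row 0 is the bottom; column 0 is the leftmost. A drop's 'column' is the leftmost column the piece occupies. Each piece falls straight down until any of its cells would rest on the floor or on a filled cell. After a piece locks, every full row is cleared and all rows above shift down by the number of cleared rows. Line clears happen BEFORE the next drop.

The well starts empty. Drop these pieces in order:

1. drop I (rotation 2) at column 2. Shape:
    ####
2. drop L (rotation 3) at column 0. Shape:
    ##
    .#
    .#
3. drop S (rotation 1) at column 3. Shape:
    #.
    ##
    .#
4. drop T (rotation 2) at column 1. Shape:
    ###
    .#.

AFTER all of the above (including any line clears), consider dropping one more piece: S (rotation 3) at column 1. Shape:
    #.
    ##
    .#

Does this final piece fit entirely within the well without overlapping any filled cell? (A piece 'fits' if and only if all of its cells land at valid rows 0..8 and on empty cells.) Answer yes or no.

Drop 1: I rot2 at col 2 lands with bottom-row=0; cleared 0 line(s) (total 0); column heights now [0 0 1 1 1 1], max=1
Drop 2: L rot3 at col 0 lands with bottom-row=0; cleared 0 line(s) (total 0); column heights now [3 3 1 1 1 1], max=3
Drop 3: S rot1 at col 3 lands with bottom-row=1; cleared 0 line(s) (total 0); column heights now [3 3 1 4 3 1], max=4
Drop 4: T rot2 at col 1 lands with bottom-row=3; cleared 0 line(s) (total 0); column heights now [3 5 5 5 3 1], max=5
Test piece S rot3 at col 1 (width 2): heights before test = [3 5 5 5 3 1]; fits = True

Answer: yes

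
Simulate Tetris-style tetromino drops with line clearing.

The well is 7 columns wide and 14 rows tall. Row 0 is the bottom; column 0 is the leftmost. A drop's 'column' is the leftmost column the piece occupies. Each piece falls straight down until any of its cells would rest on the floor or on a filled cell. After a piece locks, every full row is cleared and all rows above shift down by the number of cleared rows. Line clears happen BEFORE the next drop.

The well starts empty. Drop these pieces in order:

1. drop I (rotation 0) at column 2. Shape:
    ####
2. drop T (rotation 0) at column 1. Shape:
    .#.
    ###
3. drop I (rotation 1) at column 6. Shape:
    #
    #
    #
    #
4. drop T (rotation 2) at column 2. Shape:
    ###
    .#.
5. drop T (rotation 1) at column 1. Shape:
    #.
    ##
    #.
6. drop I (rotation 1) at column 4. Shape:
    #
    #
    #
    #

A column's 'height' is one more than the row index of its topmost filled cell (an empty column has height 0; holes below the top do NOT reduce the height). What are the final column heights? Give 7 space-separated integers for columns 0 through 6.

Answer: 0 6 5 4 8 1 4

Derivation:
Drop 1: I rot0 at col 2 lands with bottom-row=0; cleared 0 line(s) (total 0); column heights now [0 0 1 1 1 1 0], max=1
Drop 2: T rot0 at col 1 lands with bottom-row=1; cleared 0 line(s) (total 0); column heights now [0 2 3 2 1 1 0], max=3
Drop 3: I rot1 at col 6 lands with bottom-row=0; cleared 0 line(s) (total 0); column heights now [0 2 3 2 1 1 4], max=4
Drop 4: T rot2 at col 2 lands with bottom-row=2; cleared 0 line(s) (total 0); column heights now [0 2 4 4 4 1 4], max=4
Drop 5: T rot1 at col 1 lands with bottom-row=3; cleared 0 line(s) (total 0); column heights now [0 6 5 4 4 1 4], max=6
Drop 6: I rot1 at col 4 lands with bottom-row=4; cleared 0 line(s) (total 0); column heights now [0 6 5 4 8 1 4], max=8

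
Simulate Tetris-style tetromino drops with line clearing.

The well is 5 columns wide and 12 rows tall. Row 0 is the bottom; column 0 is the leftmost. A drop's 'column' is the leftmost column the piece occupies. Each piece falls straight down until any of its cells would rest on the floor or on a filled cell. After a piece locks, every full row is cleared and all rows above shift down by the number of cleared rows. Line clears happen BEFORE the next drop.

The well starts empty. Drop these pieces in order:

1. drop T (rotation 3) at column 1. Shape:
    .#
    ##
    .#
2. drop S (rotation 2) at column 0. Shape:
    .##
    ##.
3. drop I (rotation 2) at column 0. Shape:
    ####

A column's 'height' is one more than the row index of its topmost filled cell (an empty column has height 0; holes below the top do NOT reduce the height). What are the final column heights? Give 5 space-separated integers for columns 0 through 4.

Drop 1: T rot3 at col 1 lands with bottom-row=0; cleared 0 line(s) (total 0); column heights now [0 2 3 0 0], max=3
Drop 2: S rot2 at col 0 lands with bottom-row=2; cleared 0 line(s) (total 0); column heights now [3 4 4 0 0], max=4
Drop 3: I rot2 at col 0 lands with bottom-row=4; cleared 0 line(s) (total 0); column heights now [5 5 5 5 0], max=5

Answer: 5 5 5 5 0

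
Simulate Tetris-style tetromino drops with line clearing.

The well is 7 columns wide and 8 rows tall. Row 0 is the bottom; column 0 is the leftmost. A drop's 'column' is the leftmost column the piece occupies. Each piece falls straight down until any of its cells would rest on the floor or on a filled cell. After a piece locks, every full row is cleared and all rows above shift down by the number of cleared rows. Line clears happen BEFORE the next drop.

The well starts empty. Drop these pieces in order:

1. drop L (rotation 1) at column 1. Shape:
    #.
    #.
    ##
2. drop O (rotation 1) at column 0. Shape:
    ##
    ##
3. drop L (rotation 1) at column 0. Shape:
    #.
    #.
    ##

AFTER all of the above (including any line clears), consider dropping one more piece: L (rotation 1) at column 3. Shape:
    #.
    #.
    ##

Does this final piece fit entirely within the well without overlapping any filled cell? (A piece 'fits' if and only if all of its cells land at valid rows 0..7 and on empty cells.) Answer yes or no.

Answer: yes

Derivation:
Drop 1: L rot1 at col 1 lands with bottom-row=0; cleared 0 line(s) (total 0); column heights now [0 3 1 0 0 0 0], max=3
Drop 2: O rot1 at col 0 lands with bottom-row=3; cleared 0 line(s) (total 0); column heights now [5 5 1 0 0 0 0], max=5
Drop 3: L rot1 at col 0 lands with bottom-row=5; cleared 0 line(s) (total 0); column heights now [8 6 1 0 0 0 0], max=8
Test piece L rot1 at col 3 (width 2): heights before test = [8 6 1 0 0 0 0]; fits = True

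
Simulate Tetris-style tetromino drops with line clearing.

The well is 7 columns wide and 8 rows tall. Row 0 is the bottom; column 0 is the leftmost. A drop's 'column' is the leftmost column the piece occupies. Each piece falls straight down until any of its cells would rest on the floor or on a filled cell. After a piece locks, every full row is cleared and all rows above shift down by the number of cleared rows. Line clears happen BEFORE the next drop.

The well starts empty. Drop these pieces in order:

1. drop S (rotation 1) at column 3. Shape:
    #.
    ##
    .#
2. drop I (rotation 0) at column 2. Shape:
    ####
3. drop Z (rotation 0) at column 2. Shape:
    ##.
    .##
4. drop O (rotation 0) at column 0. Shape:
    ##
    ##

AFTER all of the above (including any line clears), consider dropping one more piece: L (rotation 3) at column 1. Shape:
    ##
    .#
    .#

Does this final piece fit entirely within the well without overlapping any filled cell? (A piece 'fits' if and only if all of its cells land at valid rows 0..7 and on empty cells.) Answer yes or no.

Answer: no

Derivation:
Drop 1: S rot1 at col 3 lands with bottom-row=0; cleared 0 line(s) (total 0); column heights now [0 0 0 3 2 0 0], max=3
Drop 2: I rot0 at col 2 lands with bottom-row=3; cleared 0 line(s) (total 0); column heights now [0 0 4 4 4 4 0], max=4
Drop 3: Z rot0 at col 2 lands with bottom-row=4; cleared 0 line(s) (total 0); column heights now [0 0 6 6 5 4 0], max=6
Drop 4: O rot0 at col 0 lands with bottom-row=0; cleared 0 line(s) (total 0); column heights now [2 2 6 6 5 4 0], max=6
Test piece L rot3 at col 1 (width 2): heights before test = [2 2 6 6 5 4 0]; fits = False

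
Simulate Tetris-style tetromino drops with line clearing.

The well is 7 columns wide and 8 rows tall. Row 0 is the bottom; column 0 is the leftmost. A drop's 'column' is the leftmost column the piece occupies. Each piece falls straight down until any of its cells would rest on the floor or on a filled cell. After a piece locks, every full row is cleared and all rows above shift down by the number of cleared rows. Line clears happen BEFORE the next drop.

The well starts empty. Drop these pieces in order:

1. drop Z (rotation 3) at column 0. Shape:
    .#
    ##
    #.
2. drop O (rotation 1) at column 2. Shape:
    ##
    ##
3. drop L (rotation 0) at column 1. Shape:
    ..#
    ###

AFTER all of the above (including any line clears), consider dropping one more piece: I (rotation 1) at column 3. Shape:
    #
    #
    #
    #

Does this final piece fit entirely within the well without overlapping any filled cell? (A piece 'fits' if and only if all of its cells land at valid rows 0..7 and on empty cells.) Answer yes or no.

Drop 1: Z rot3 at col 0 lands with bottom-row=0; cleared 0 line(s) (total 0); column heights now [2 3 0 0 0 0 0], max=3
Drop 2: O rot1 at col 2 lands with bottom-row=0; cleared 0 line(s) (total 0); column heights now [2 3 2 2 0 0 0], max=3
Drop 3: L rot0 at col 1 lands with bottom-row=3; cleared 0 line(s) (total 0); column heights now [2 4 4 5 0 0 0], max=5
Test piece I rot1 at col 3 (width 1): heights before test = [2 4 4 5 0 0 0]; fits = False

Answer: no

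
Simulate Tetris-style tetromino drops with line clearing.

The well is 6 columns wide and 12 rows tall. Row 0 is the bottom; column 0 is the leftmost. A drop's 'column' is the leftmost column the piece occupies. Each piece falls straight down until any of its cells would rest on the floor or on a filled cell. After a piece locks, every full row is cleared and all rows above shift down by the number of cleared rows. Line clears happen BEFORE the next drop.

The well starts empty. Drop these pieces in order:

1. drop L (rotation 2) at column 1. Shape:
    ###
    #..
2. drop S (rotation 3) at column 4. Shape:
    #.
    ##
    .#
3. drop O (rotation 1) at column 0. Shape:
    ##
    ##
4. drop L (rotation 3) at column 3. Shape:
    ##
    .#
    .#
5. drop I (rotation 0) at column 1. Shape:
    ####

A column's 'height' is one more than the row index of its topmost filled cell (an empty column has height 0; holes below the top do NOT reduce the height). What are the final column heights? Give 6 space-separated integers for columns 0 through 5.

Answer: 4 7 7 7 7 2

Derivation:
Drop 1: L rot2 at col 1 lands with bottom-row=0; cleared 0 line(s) (total 0); column heights now [0 2 2 2 0 0], max=2
Drop 2: S rot3 at col 4 lands with bottom-row=0; cleared 0 line(s) (total 0); column heights now [0 2 2 2 3 2], max=3
Drop 3: O rot1 at col 0 lands with bottom-row=2; cleared 0 line(s) (total 0); column heights now [4 4 2 2 3 2], max=4
Drop 4: L rot3 at col 3 lands with bottom-row=3; cleared 0 line(s) (total 0); column heights now [4 4 2 6 6 2], max=6
Drop 5: I rot0 at col 1 lands with bottom-row=6; cleared 0 line(s) (total 0); column heights now [4 7 7 7 7 2], max=7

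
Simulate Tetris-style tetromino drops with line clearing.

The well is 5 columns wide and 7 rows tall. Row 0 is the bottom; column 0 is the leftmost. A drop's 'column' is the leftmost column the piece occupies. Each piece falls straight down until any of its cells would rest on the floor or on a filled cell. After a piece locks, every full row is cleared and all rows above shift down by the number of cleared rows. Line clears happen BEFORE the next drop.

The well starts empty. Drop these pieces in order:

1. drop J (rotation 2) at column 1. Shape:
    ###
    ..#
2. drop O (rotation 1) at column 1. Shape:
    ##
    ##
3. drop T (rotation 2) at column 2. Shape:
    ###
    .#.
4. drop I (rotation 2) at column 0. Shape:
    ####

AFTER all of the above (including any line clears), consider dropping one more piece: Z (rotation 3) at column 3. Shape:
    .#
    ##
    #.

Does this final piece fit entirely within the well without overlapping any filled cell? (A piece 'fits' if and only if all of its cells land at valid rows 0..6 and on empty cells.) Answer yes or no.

Drop 1: J rot2 at col 1 lands with bottom-row=0; cleared 0 line(s) (total 0); column heights now [0 2 2 2 0], max=2
Drop 2: O rot1 at col 1 lands with bottom-row=2; cleared 0 line(s) (total 0); column heights now [0 4 4 2 0], max=4
Drop 3: T rot2 at col 2 lands with bottom-row=3; cleared 0 line(s) (total 0); column heights now [0 4 5 5 5], max=5
Drop 4: I rot2 at col 0 lands with bottom-row=5; cleared 0 line(s) (total 0); column heights now [6 6 6 6 5], max=6
Test piece Z rot3 at col 3 (width 2): heights before test = [6 6 6 6 5]; fits = False

Answer: no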